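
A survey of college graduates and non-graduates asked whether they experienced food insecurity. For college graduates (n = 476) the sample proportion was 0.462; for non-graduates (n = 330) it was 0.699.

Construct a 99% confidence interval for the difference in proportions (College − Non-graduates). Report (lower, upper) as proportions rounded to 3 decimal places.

Each SE is √(p̂(1−p̂)/n): √(0.4620·0.5380/476) = 0.02285 and √(0.6990·0.3010/330) = 0.02525.
SE(p̂₁ − p̂₂) = √(SE₁² + SE₂²) = √(0.0005221225 + 0.0006375625) = 0.03405, since the two samples are independent.
At 99% confidence z* = 2.576; margin = 2.576 × 0.03405 = 0.08771.
The difference is 0.4620 − 0.6990 = -0.2370, so the interval is -0.2370 ± 0.08771 = (-0.325, -0.149).

(-0.325, -0.149)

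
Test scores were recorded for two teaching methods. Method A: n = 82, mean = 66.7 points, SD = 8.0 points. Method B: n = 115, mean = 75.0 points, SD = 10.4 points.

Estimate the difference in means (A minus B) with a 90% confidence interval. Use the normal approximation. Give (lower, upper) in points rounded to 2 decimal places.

Standard errors of each mean: 8.0/√82 = 0.8835 and 10.4/√115 = 0.9698.
SE(x̄₁ − x̄₂) = √(0.8835² + 0.9698²) = 1.3119 for independent samples with unequal variances.
With z* = 1.645, the margin is 1.645 × 1.3119 = 2.1581.
x̄₁ − x̄₂ = 66.7 − 75.0 = -8.3000; the interval is -8.3000 ± 2.1581 = (-10.46, -6.14).

(-10.46, -6.14)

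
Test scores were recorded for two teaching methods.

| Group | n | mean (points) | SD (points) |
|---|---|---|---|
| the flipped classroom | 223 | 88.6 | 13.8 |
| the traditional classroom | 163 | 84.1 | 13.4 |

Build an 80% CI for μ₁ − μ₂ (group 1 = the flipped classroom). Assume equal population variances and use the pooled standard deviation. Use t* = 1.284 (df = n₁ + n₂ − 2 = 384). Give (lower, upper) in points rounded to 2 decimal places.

(2.70, 6.30)

s_p = √[((n₁−1)s₁² + (n₂−1)s₂²)/(n₁+n₂−2)] = √[(222·13.8² + 162·13.4²)/384] = 13.6327.
SE = 13.6327·√(1/223 + 1/163) = 1.4048.
With t* = 1.284, margin = 1.284 × 1.4048 = 1.8038.
x̄₁ − x̄₂ = 88.6 − 84.1 = 4.5000; interval 4.5000 ± 1.8038 = (2.70, 6.30).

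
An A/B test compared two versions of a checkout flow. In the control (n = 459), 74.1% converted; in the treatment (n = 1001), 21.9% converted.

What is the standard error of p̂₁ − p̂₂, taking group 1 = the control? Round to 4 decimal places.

Each SE is √(p̂(1−p̂)/n): √(0.7410·0.2590/459) = 0.02045 and √(0.2190·0.7810/1001) = 0.01307.
SE(p̂₁ − p̂₂) = √(SE₁² + SE₂²) = √(0.0004182025 + 0.0001708249) = 0.02427, since the two samples are independent.

0.0243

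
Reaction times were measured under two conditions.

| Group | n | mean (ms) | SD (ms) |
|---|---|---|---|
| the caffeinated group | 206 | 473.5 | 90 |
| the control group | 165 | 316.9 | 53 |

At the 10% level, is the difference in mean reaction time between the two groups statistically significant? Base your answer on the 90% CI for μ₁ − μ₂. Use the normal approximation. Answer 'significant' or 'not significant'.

significant

SE₁ = s₁/√n₁ = 90/√206 = 6.2706; SE₂ = 53/√165 = 4.1260.
Independent samples, unequal variances: SE_diff = √(SE₁² + SE₂²) = √(39.32042436 + 17.023876) = 7.5063.
z* = 1.645, so margin of error = 1.645 × 7.5063 = 12.3479.
Difference in means = 473.5 − 316.9 = 156.6000.
156.6000 ± 12.3479 → (144.2521, 168.9479).
The interval (144.2521, 168.9479) does not contain 0, so the difference is significant.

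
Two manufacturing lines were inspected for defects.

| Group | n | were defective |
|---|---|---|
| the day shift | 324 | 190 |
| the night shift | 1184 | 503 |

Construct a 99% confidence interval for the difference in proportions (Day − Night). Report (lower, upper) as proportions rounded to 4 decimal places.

(0.0820, 0.2412)

First, p̂₁ = 190/324 = 0.5864; p̂₂ = 503/1184 = 0.4248.
The two standard errors are √(0.5864×0.4136/324) = 0.02736 and √(0.4248×0.5752/1184) = 0.01437.
Because the samples are independent, SE_diff = √(0.02736² + 0.01437²) = 0.03090.
Using z* = 2.576 for 99%, ME = 2.576 × 0.03090 = 0.07960.
p̂₁ − p̂₂ = 0.1616; interval 0.1616 ± 0.07960 gives (0.0820, 0.2412).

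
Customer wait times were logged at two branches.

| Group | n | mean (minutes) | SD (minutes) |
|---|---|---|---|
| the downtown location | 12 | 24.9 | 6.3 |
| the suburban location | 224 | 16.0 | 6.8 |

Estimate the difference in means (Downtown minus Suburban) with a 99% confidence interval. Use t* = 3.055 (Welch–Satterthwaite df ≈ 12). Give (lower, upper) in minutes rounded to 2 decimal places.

(3.17, 14.63)

SE₁ = s₁/√n₁ = 6.3/√12 = 1.8187; SE₂ = 6.8/√224 = 0.4543.
Independent samples, unequal variances: SE_diff = √(SE₁² + SE₂²) = √(3.30766969 + 0.20638849) = 1.8746.
t* = 3.055, so margin of error = 3.055 × 1.8746 = 5.7269.
Difference in means = 24.9 − 16.0 = 8.9000.
8.9000 ± 5.7269 → (3.17, 14.63).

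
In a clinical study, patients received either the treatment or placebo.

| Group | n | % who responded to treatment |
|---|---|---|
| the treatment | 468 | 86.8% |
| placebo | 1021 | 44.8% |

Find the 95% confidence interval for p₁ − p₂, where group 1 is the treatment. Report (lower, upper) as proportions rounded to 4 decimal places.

The two standard errors are √(0.8680×0.1320/468) = 0.01565 and √(0.4480×0.5520/1021) = 0.01556.
Because the samples are independent, SE_diff = √(0.01565² + 0.01556²) = 0.02207.
Using z* = 1.960 for 95%, ME = 1.960 × 0.02207 = 0.04326.
p̂₁ − p̂₂ = 0.4200; interval 0.4200 ± 0.04326 gives (0.3767, 0.4633).

(0.3767, 0.4633)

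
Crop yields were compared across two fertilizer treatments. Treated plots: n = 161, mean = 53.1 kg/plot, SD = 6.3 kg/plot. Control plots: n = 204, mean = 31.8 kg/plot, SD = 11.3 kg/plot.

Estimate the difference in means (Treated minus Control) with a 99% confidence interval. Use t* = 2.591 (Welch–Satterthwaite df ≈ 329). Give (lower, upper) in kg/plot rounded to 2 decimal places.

(18.88, 23.72)

Per-group SEs: s₁/√n₁ = 6.3/√161 = 0.4965, s₂/√n₂ = 11.3/√204 = 0.7912.
Unpooled SE of the difference: √(0.24651225 + 0.62599744) = 0.9341.
Margin of error = t* · SE = 2.591 × 0.9341 = 2.4203.
x̄₁ − x̄₂ = 53.1 − 31.8 = 21.3000.
CI: 21.3000 ± 2.4203 = (18.88, 23.72).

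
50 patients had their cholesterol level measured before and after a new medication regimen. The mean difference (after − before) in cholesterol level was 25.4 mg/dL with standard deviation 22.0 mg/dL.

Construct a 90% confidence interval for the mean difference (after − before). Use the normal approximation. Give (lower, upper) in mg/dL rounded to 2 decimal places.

This is a matched-pairs design, so SE = s_d/√n = 22.0/√50 = 3.1113.
Margin = 1.645 × 3.1113 = 5.1181; the interval is 25.4 ± 5.1181 = (20.28, 30.52).

(20.28, 30.52)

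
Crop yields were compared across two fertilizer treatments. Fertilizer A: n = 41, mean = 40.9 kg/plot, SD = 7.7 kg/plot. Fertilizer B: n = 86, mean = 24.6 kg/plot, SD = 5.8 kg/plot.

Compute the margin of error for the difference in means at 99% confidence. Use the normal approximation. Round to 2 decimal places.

3.49

Per-group SEs: s₁/√n₁ = 7.7/√41 = 1.2025, s₂/√n₂ = 5.8/√86 = 0.6254.
Unpooled SE of the difference: √(1.44600625 + 0.39112516) = 1.3554.
Margin of error = z* · SE = 2.576 × 1.3554 = 3.4915.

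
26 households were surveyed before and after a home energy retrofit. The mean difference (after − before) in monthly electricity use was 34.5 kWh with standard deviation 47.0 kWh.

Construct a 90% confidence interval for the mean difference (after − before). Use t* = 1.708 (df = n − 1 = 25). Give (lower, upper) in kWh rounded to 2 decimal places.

This is a matched-pairs design, so SE = s_d/√n = 47.0/√26 = 9.2175.
Margin = 1.708 × 9.2175 = 15.7435; the interval is 34.5 ± 15.7435 = (18.76, 50.24).

(18.76, 50.24)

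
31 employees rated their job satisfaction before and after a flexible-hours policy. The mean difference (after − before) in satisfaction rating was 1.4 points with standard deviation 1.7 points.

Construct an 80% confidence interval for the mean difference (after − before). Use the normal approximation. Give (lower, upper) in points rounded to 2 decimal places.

(1.01, 1.79)

This is a matched-pairs design, so SE = s_d/√n = 1.7/√31 = 0.3053.
Margin = 1.282 × 0.3053 = 0.3914; the interval is 1.4 ± 0.3914 = (1.01, 1.79).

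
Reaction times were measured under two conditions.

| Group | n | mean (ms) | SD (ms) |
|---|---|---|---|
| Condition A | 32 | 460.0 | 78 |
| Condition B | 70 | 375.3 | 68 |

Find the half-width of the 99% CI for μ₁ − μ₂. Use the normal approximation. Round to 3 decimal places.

41.231

Standard errors of each mean: 78/√32 = 13.7886 and 68/√70 = 8.1276.
SE(x̄₁ − x̄₂) = √(13.7886² + 8.1276²) = 16.0057 for independent samples with unequal variances.
With z* = 2.576, the margin is 2.576 × 16.0057 = 41.2307.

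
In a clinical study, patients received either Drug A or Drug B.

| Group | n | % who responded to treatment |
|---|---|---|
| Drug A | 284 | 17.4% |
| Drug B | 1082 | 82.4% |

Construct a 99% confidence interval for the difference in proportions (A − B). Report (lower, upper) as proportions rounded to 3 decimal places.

The two standard errors are √(0.1740×0.8260/284) = 0.02250 and √(0.8240×0.1760/1082) = 0.01158.
Because the samples are independent, SE_diff = √(0.02250² + 0.01158²) = 0.02531.
Using z* = 2.576 for 99%, ME = 2.576 × 0.02531 = 0.06520.
p̂₁ − p̂₂ = -0.6500; interval -0.6500 ± 0.06520 gives (-0.715, -0.585).

(-0.715, -0.585)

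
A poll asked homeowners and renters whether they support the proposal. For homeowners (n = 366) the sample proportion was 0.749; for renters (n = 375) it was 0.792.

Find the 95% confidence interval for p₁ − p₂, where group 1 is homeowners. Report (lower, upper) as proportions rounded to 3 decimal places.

SE₁ = √(p̂₁(1−p̂₁)/n₁) = √(0.7490·0.2510/366) = 0.02266; SE₂ = √(0.7920·0.2080/375) = 0.02096.
Independent samples: SE of the difference = √(SE₁² + SE₂²) = √(0.0005134756 + 0.0004393216) = 0.03087.
z* for 95% confidence is 1.960, so the margin of error is 1.960 × 0.03087 = 0.06051.
Point estimate p̂₁ − p̂₂ = 0.7490 − 0.7920 = -0.0430.
-0.0430 ± 0.06051 → (-0.104, 0.018).

(-0.104, 0.018)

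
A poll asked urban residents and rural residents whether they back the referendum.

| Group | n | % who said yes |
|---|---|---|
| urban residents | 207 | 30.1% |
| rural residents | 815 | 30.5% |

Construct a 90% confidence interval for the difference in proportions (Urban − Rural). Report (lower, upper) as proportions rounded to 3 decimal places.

Each SE is √(p̂(1−p̂)/n): √(0.3010·0.6990/207) = 0.03188 and √(0.3050·0.6950/815) = 0.01613.
SE(p̂₁ − p̂₂) = √(SE₁² + SE₂²) = √(0.0010163344 + 0.0002601769) = 0.03573, since the two samples are independent.
At 90% confidence z* = 1.645; margin = 1.645 × 0.03573 = 0.05878.
The difference is 0.3010 − 0.3050 = -0.0040, so the interval is -0.0040 ± 0.05878 = (-0.063, 0.055).

(-0.063, 0.055)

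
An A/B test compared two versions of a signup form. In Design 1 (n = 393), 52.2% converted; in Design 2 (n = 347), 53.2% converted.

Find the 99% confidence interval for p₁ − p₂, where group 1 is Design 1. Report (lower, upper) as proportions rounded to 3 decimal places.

(-0.105, 0.085)

SE₁ = √(p̂₁(1−p̂₁)/n₁) = √(0.5220·0.4780/393) = 0.02520; SE₂ = √(0.5320·0.4680/347) = 0.02679.
Independent samples: SE of the difference = √(SE₁² + SE₂²) = √(0.00063504 + 0.0007177041) = 0.03678.
z* for 99% confidence is 2.576, so the margin of error is 2.576 × 0.03678 = 0.09475.
Point estimate p̂₁ − p̂₂ = 0.5220 − 0.5320 = -0.0100.
-0.0100 ± 0.09475 → (-0.105, 0.085).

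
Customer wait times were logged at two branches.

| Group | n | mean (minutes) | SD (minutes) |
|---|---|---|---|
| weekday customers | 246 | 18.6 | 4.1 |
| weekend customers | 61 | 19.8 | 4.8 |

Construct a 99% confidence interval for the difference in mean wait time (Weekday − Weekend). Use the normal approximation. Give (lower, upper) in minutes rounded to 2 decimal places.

SE₁ = s₁/√n₁ = 4.1/√246 = 0.2614; SE₂ = 4.8/√61 = 0.6146.
Independent samples, unequal variances: SE_diff = √(SE₁² + SE₂²) = √(0.06832996 + 0.37773316) = 0.6679.
z* = 2.576, so margin of error = 2.576 × 0.6679 = 1.7205.
Difference in means = 18.6 − 19.8 = -1.2000.
-1.2000 ± 1.7205 → (-2.92, 0.52).

(-2.92, 0.52)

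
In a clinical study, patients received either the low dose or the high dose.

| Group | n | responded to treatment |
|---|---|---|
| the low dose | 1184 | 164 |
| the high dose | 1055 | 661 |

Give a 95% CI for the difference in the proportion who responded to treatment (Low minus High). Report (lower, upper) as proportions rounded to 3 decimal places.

First, p̂₁ = 164/1184 = 0.1385; p̂₂ = 661/1055 = 0.6265.
The two standard errors are √(0.1385×0.8615/1184) = 0.01004 and √(0.6265×0.3735/1055) = 0.01489.
Because the samples are independent, SE_diff = √(0.01004² + 0.01489²) = 0.01796.
Using z* = 1.960 for 95%, ME = 1.960 × 0.01796 = 0.03520.
p̂₁ − p̂₂ = -0.4880; interval -0.4880 ± 0.03520 gives (-0.523, -0.453).

(-0.523, -0.453)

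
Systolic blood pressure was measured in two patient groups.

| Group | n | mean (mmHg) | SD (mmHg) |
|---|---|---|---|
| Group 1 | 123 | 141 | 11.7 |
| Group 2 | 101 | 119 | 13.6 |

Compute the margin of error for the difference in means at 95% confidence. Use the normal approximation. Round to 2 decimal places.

3.36

Standard errors of each mean: 11.7/√123 = 1.0550 and 13.6/√101 = 1.3533.
SE(x̄₁ − x̄₂) = √(1.0550² + 1.3533²) = 1.7159 for independent samples with unequal variances.
With z* = 1.960, the margin is 1.960 × 1.7159 = 3.3632.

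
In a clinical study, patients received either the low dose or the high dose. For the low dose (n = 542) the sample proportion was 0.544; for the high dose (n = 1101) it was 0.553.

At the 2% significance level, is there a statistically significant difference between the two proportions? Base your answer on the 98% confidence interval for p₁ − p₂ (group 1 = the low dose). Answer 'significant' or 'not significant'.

The two standard errors are √(0.5440×0.4560/542) = 0.02139 and √(0.5530×0.4470/1101) = 0.01498.
Because the samples are independent, SE_diff = √(0.02139² + 0.01498²) = 0.02611.
Using z* = 2.326 for 98%, ME = 2.326 × 0.02611 = 0.06073.
p̂₁ − p̂₂ = -0.0090; interval -0.0090 ± 0.06073 gives (-0.06973, 0.05173).
The interval (-0.06973, 0.05173) contains 0, so the difference is not significant.

not significant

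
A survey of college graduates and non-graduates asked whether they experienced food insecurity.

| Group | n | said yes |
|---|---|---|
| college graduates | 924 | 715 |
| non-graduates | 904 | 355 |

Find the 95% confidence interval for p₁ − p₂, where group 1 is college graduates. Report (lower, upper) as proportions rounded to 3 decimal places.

(0.339, 0.423)

First, p̂₁ = 715/924 = 0.7738; p̂₂ = 355/904 = 0.3927.
The two standard errors are √(0.7738×0.2262/924) = 0.01376 and √(0.3927×0.6073/904) = 0.01624.
Because the samples are independent, SE_diff = √(0.01376² + 0.01624²) = 0.02129.
Using z* = 1.960 for 95%, ME = 1.960 × 0.02129 = 0.04173.
p̂₁ − p̂₂ = 0.3811; interval 0.3811 ± 0.04173 gives (0.339, 0.423).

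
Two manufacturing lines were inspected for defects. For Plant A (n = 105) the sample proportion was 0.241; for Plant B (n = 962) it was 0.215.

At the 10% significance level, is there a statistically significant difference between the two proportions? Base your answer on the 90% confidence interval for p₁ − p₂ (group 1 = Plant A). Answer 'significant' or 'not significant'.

The two standard errors are √(0.2410×0.7590/105) = 0.04174 and √(0.2150×0.7850/962) = 0.01325.
Because the samples are independent, SE_diff = √(0.04174² + 0.01325²) = 0.04379.
Using z* = 1.645 for 90%, ME = 1.645 × 0.04379 = 0.07203.
p̂₁ − p̂₂ = 0.0260; interval 0.0260 ± 0.07203 gives (-0.04603, 0.09803).
The interval (-0.04603, 0.09803) contains 0, so the difference is not significant.

not significant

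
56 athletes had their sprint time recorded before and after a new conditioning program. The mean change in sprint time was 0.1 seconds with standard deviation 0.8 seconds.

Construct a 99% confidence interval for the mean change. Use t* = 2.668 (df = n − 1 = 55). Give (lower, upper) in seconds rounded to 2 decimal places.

(-0.19, 0.39)

This is a matched-pairs design, so SE = s_d/√n = 0.8/√56 = 0.1069.
Margin = 2.668 × 0.1069 = 0.2852; the interval is 0.1 ± 0.2852 = (-0.19, 0.39).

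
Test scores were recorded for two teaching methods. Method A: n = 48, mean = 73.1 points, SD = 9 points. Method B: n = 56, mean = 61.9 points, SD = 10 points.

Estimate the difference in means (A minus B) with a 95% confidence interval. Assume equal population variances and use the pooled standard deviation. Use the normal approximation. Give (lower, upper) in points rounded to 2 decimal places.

Pooled variance s_p² = [47·9² + 55·10²] / (48+56−2) = 91.2451, so s_p = 9.5522.
SE_diff = s_p·√(1/n₁ + 1/n₂) = 9.5522·√(1/48 + 1/56) = 1.8789.
z* = 1.960; margin = 1.960 × 1.8789 = 3.6826.
Difference = 73.1 − 61.9 = 11.2000.
11.2000 ± 3.6826 → (7.52, 14.88).

(7.52, 14.88)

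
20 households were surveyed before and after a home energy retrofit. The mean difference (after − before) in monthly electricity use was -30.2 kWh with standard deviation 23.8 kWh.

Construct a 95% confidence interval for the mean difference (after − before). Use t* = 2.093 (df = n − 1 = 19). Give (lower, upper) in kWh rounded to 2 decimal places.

Paired design: SE = s_d/√n = 23.8/√20 = 5.3218.
t* = 2.093; margin of error = 2.093 × 5.3218 = 11.1385.
-30.2 ± 11.1385 → (-41.34, -19.06).

(-41.34, -19.06)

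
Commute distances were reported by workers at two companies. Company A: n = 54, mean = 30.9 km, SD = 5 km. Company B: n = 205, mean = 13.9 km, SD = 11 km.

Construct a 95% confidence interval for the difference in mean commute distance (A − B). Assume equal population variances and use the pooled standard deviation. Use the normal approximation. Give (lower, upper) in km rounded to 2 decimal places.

Pooled variance s_p² = [53·5² + 204·11²] / (54+205−2) = 101.2023, so s_p = 10.0599.
SE_diff = s_p·√(1/n₁ + 1/n₂) = 10.0599·√(1/54 + 1/205) = 1.5388.
z* = 1.960; margin = 1.960 × 1.5388 = 3.0160.
Difference = 30.9 − 13.9 = 17.0000.
17.0000 ± 3.0160 → (13.98, 20.02).

(13.98, 20.02)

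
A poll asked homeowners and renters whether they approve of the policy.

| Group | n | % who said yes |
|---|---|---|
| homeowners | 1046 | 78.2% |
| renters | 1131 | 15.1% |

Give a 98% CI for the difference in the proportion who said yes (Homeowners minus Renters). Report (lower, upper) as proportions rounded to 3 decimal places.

(0.592, 0.670)

The two standard errors are √(0.7820×0.2180/1046) = 0.01277 and √(0.1510×0.8490/1131) = 0.01065.
Because the samples are independent, SE_diff = √(0.01277² + 0.01065²) = 0.01663.
Using z* = 2.326 for 98%, ME = 2.326 × 0.01663 = 0.03868.
p̂₁ − p̂₂ = 0.6310; interval 0.6310 ± 0.03868 gives (0.592, 0.670).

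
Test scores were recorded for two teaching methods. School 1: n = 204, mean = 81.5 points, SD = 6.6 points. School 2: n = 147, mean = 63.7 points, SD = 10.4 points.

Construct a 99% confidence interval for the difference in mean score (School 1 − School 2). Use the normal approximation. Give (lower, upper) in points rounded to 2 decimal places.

Per-group SEs: s₁/√n₁ = 6.6/√204 = 0.4621, s₂/√n₂ = 10.4/√147 = 0.8578.
Unpooled SE of the difference: √(0.21353641 + 0.73582084) = 0.9743.
Margin of error = z* · SE = 2.576 × 0.9743 = 2.5098.
x̄₁ − x̄₂ = 81.5 − 63.7 = 17.8000.
CI: 17.8000 ± 2.5098 = (15.29, 20.31).

(15.29, 20.31)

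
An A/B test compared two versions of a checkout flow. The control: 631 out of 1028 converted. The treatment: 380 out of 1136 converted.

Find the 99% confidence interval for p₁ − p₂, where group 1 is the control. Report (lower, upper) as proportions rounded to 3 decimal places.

(0.226, 0.333)

First, p̂₁ = 631/1028 = 0.6138; p̂₂ = 380/1136 = 0.3345.
The two standard errors are √(0.6138×0.3862/1028) = 0.01519 and √(0.3345×0.6655/1136) = 0.01400.
Because the samples are independent, SE_diff = √(0.01519² + 0.01400²) = 0.02066.
Using z* = 2.576 for 99%, ME = 2.576 × 0.02066 = 0.05322.
p̂₁ − p̂₂ = 0.2793; interval 0.2793 ± 0.05322 gives (0.226, 0.333).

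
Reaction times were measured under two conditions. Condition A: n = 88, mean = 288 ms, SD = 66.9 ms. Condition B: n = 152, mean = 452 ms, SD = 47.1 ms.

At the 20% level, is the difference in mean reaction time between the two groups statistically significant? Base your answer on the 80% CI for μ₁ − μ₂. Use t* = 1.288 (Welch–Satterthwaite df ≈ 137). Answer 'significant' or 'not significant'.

significant

SE₁ = s₁/√n₁ = 66.9/√88 = 7.1316; SE₂ = 47.1/√152 = 3.8203.
Independent samples, unequal variances: SE_diff = √(SE₁² + SE₂²) = √(50.85971856 + 14.59469209) = 8.0904.
t* = 1.288, so margin of error = 1.288 × 8.0904 = 10.4204.
Difference in means = 288 − 452 = -164.0000.
-164.0000 ± 10.4204 → (-174.4204, -153.5796).
The interval (-174.4204, -153.5796) does not contain 0, so the difference is significant.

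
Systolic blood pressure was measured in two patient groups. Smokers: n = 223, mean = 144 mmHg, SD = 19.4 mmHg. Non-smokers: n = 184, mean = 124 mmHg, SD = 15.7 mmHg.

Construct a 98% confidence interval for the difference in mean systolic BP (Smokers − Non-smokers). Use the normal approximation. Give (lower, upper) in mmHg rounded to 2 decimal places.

Per-group SEs: s₁/√n₁ = 19.4/√223 = 1.2991, s₂/√n₂ = 15.7/√184 = 1.1574.
Unpooled SE of the difference: √(1.68766081 + 1.33957476) = 1.7399.
Margin of error = z* · SE = 2.326 × 1.7399 = 4.0470.
x̄₁ − x̄₂ = 144 − 124 = 20.0000.
CI: 20.0000 ± 4.0470 = (15.95, 24.05).

(15.95, 24.05)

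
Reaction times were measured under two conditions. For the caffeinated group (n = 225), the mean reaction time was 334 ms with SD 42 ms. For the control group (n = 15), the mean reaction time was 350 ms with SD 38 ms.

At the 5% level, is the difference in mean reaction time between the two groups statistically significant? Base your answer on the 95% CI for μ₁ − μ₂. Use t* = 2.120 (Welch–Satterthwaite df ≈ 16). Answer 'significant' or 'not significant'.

not significant

SE₁ = s₁/√n₁ = 42/√225 = 2.8000; SE₂ = 38/√15 = 9.8116.
Independent samples, unequal variances: SE_diff = √(SE₁² + SE₂²) = √(7.84 + 96.26749456) = 10.2033.
t* = 2.120, so margin of error = 2.120 × 10.2033 = 21.6310.
Difference in means = 334 − 350 = -16.0000.
-16.0000 ± 21.6310 → (-37.6310, 5.6310).
The interval (-37.6310, 5.6310) contains 0, so the difference is not significant.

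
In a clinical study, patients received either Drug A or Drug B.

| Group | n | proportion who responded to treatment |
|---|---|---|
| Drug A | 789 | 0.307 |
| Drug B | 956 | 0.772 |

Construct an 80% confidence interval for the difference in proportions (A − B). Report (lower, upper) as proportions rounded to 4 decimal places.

(-0.4923, -0.4377)

SE₁ = √(p̂₁(1−p̂₁)/n₁) = √(0.3070·0.6930/789) = 0.01642; SE₂ = √(0.7720·0.2280/956) = 0.01357.
Independent samples: SE of the difference = √(SE₁² + SE₂²) = √(0.0002696164 + 0.0001841449) = 0.02130.
z* for 80% confidence is 1.282, so the margin of error is 1.282 × 0.02130 = 0.02731.
Point estimate p̂₁ − p̂₂ = 0.3070 − 0.7720 = -0.4650.
-0.4650 ± 0.02731 → (-0.4923, -0.4377).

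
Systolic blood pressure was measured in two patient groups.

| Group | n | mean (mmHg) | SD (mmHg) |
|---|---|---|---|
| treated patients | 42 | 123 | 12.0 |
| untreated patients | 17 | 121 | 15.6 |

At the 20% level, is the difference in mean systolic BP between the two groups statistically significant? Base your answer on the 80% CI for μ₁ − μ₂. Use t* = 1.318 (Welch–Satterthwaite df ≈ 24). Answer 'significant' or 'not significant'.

SE₁ = s₁/√n₁ = 12.0/√42 = 1.8516; SE₂ = 15.6/√17 = 3.7836.
Independent samples, unequal variances: SE_diff = √(SE₁² + SE₂²) = √(3.42842256 + 14.31562896) = 4.2124.
t* = 1.318, so margin of error = 1.318 × 4.2124 = 5.5519.
Difference in means = 123 − 121 = 2.0000.
2.0000 ± 5.5519 → (-3.5519, 7.5519).
The interval (-3.5519, 7.5519) contains 0, so the difference is not significant.

not significant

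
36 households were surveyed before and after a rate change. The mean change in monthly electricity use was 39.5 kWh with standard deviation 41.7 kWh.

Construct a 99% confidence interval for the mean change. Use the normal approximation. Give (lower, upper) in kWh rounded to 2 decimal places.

(21.60, 57.40)

Paired design: SE = s_d/√n = 41.7/√36 = 6.9500.
z* = 2.576; margin of error = 2.576 × 6.9500 = 17.9032.
39.5 ± 17.9032 → (21.60, 57.40).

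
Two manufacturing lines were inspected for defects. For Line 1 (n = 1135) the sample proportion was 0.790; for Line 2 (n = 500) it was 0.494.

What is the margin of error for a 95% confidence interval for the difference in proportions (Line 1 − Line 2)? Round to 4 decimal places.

The two standard errors are √(0.7900×0.2100/1135) = 0.01209 and √(0.4940×0.5060/500) = 0.02236.
Because the samples are independent, SE_diff = √(0.01209² + 0.02236²) = 0.02542.
Using z* = 1.960 for 95%, ME = 1.960 × 0.02542 = 0.04982.

0.0498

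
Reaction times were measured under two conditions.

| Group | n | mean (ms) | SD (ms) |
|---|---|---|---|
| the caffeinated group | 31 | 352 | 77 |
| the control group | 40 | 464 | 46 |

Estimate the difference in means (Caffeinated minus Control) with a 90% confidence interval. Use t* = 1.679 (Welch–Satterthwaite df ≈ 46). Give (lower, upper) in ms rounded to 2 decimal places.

Standard errors of each mean: 77/√31 = 13.8296 and 46/√40 = 7.2732.
SE(x̄₁ − x̄₂) = √(13.8296² + 7.2732²) = 15.6255 for independent samples with unequal variances.
With t* = 1.679, the margin is 1.679 × 15.6255 = 26.2352.
x̄₁ − x̄₂ = 352 − 464 = -112.0000; the interval is -112.0000 ± 26.2352 = (-138.24, -85.76).

(-138.24, -85.76)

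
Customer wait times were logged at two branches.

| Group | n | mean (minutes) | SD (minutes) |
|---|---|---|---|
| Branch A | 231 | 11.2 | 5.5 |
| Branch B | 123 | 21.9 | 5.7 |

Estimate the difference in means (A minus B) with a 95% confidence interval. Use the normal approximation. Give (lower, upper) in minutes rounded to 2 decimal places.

(-11.93, -9.47)

Per-group SEs: s₁/√n₁ = 5.5/√231 = 0.3619, s₂/√n₂ = 5.7/√123 = 0.5140.
Unpooled SE of the difference: √(0.13097161 + 0.264196) = 0.6286.
Margin of error = z* · SE = 1.960 × 0.6286 = 1.2321.
x̄₁ − x̄₂ = 11.2 − 21.9 = -10.7000.
CI: -10.7000 ± 1.2321 = (-11.93, -9.47).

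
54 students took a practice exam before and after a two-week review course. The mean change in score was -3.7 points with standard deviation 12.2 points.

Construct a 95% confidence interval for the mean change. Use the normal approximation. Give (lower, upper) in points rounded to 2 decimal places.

Paired design: SE = s_d/√n = 12.2/√54 = 1.6602.
z* = 1.960; margin of error = 1.960 × 1.6602 = 3.2540.
-3.7 ± 3.2540 → (-6.95, -0.45).

(-6.95, -0.45)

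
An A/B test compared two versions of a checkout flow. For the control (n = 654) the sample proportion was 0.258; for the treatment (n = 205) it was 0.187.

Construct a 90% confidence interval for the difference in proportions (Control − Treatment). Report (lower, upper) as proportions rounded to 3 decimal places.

(0.018, 0.124)

Each SE is √(p̂(1−p̂)/n): √(0.2580·0.7420/654) = 0.01711 and √(0.1870·0.8130/205) = 0.02723.
SE(p̂₁ − p̂₂) = √(SE₁² + SE₂²) = √(0.0002927521 + 0.0007414729) = 0.03216, since the two samples are independent.
At 90% confidence z* = 1.645; margin = 1.645 × 0.03216 = 0.05290.
The difference is 0.2580 − 0.1870 = 0.0710, so the interval is 0.0710 ± 0.05290 = (0.018, 0.124).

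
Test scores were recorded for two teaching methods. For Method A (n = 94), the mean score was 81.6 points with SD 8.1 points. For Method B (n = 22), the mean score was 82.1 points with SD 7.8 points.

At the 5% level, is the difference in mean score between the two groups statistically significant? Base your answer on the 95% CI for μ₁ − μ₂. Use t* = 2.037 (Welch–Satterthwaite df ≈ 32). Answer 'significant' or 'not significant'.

not significant

SE₁ = s₁/√n₁ = 8.1/√94 = 0.8355; SE₂ = 7.8/√22 = 1.6630.
Independent samples, unequal variances: SE_diff = √(SE₁² + SE₂²) = √(0.69806025 + 2.765569) = 1.8611.
t* = 2.037, so margin of error = 2.037 × 1.8611 = 3.7911.
Difference in means = 81.6 − 82.1 = -0.5000.
-0.5000 ± 3.7911 → (-4.2911, 3.2911).
The interval (-4.2911, 3.2911) contains 0, so the difference is not significant.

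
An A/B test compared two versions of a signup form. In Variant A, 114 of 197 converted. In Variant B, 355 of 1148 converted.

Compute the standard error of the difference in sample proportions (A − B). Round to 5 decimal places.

Sample proportions: 114/197 = 0.5787, 355/1148 = 0.3092.
Each SE is √(p̂(1−p̂)/n): √(0.5787·0.4213/197) = 0.03518 and √(0.3092·0.6908/1148) = 0.01364.
SE(p̂₁ − p̂₂) = √(SE₁² + SE₂²) = √(0.0012376324 + 0.0001860496) = 0.03773, since the two samples are independent.

0.03773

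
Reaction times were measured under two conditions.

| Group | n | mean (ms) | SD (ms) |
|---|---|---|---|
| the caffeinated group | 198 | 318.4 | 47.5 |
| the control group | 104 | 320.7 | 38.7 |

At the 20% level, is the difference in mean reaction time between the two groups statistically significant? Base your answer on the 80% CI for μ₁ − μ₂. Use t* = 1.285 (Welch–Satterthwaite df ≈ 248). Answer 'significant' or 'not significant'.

Per-group SEs: s₁/√n₁ = 47.5/√198 = 3.3757, s₂/√n₂ = 38.7/√104 = 3.7948.
Unpooled SE of the difference: √(11.39535049 + 14.40050704) = 5.0790.
Margin of error = t* · SE = 1.285 × 5.0790 = 6.5265.
x̄₁ − x̄₂ = 318.4 − 320.7 = -2.3000.
CI: -2.3000 ± 6.5265 = (-8.8265, 4.2265).
The interval (-8.8265, 4.2265) contains 0, so the difference is not significant.

not significant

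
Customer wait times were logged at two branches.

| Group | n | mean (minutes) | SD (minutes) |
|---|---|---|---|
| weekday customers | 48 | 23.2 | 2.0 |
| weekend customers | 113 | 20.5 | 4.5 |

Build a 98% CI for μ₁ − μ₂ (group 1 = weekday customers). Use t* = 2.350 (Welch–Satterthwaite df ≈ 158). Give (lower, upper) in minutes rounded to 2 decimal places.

SE₁ = s₁/√n₁ = 2.0/√48 = 0.2887; SE₂ = 4.5/√113 = 0.4233.
Independent samples, unequal variances: SE_diff = √(SE₁² + SE₂²) = √(0.08334769 + 0.17918289) = 0.5124.
t* = 2.350, so margin of error = 2.350 × 0.5124 = 1.2041.
Difference in means = 23.2 − 20.5 = 2.7000.
2.7000 ± 1.2041 → (1.50, 3.90).

(1.50, 3.90)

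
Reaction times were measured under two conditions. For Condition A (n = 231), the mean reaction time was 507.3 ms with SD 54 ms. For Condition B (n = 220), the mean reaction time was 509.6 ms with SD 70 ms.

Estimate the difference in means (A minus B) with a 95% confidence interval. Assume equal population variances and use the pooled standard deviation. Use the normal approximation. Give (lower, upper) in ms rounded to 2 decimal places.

s_p = √[((n₁−1)s₁² + (n₂−1)s₂²)/(n₁+n₂−2)] = √[(230·54² + 219·70²)/449] = 62.3193.
SE = 62.3193·√(1/231 + 1/220) = 5.8707.
With z* = 1.960, margin = 1.960 × 5.8707 = 11.5066.
x̄₁ − x̄₂ = 507.3 − 509.6 = -2.3000; interval -2.3000 ± 11.5066 = (-13.81, 9.21).

(-13.81, 9.21)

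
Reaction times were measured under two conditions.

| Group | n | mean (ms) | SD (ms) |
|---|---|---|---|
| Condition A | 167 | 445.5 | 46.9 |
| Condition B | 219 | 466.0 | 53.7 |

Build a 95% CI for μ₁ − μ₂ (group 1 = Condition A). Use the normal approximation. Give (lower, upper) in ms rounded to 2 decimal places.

SE₁ = s₁/√n₁ = 46.9/√167 = 3.6292; SE₂ = 53.7/√219 = 3.6287.
Independent samples, unequal variances: SE_diff = √(SE₁² + SE₂²) = √(13.17109264 + 13.16746369) = 5.1321.
z* = 1.960, so margin of error = 1.960 × 5.1321 = 10.0589.
Difference in means = 445.5 − 466.0 = -20.5000.
-20.5000 ± 10.0589 → (-30.56, -10.44).

(-30.56, -10.44)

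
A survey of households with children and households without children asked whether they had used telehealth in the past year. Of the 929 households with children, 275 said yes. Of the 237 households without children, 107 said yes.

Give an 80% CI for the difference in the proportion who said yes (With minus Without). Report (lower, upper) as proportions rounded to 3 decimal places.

p̂₁ = 275/929 = 0.2960 and p̂₂ = 107/237 = 0.4515.
SE₁ = √(p̂₁(1−p̂₁)/n₁) = √(0.2960·0.7040/929) = 0.01498; SE₂ = √(0.4515·0.5485/237) = 0.03233.
Independent samples: SE of the difference = √(SE₁² + SE₂²) = √(0.0002244004 + 0.0010452289) = 0.03563.
z* for 80% confidence is 1.282, so the margin of error is 1.282 × 0.03563 = 0.04568.
Point estimate p̂₁ − p̂₂ = 0.2960 − 0.4515 = -0.1555.
-0.1555 ± 0.04568 → (-0.201, -0.110).

(-0.201, -0.110)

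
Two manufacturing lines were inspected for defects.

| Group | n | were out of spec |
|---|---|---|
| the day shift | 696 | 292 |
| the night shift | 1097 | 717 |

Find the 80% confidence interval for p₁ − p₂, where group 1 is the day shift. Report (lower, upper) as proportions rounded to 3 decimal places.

(-0.264, -0.204)

First, p̂₁ = 292/696 = 0.4195; p̂₂ = 717/1097 = 0.6536.
The two standard errors are √(0.4195×0.5805/696) = 0.01871 and √(0.6536×0.3464/1097) = 0.01437.
Because the samples are independent, SE_diff = √(0.01871² + 0.01437²) = 0.02359.
Using z* = 1.282 for 80%, ME = 1.282 × 0.02359 = 0.03024.
p̂₁ − p̂₂ = -0.2341; interval -0.2341 ± 0.03024 gives (-0.264, -0.204).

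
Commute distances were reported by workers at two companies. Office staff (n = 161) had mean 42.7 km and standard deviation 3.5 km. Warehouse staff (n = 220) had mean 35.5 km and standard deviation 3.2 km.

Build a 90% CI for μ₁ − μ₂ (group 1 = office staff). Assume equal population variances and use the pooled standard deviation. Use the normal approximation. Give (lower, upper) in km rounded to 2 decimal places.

s_p = √[((n₁−1)s₁² + (n₂−1)s₂²)/(n₁+n₂−2)] = √[(160·3.5² + 219·3.2²)/379] = 3.3299.
SE = 3.3299·√(1/161 + 1/220) = 0.3454.
With z* = 1.645, margin = 1.645 × 0.3454 = 0.5682.
x̄₁ − x̄₂ = 42.7 − 35.5 = 7.2000; interval 7.2000 ± 0.5682 = (6.63, 7.77).

(6.63, 7.77)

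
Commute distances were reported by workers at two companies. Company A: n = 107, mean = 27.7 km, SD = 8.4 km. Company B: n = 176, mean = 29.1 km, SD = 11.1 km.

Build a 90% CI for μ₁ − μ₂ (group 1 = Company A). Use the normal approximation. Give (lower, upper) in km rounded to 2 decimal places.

SE₁ = s₁/√n₁ = 8.4/√107 = 0.8121; SE₂ = 11.1/√176 = 0.8367.
Independent samples, unequal variances: SE_diff = √(SE₁² + SE₂²) = √(0.65950641 + 0.70006689) = 1.1660.
z* = 1.645, so margin of error = 1.645 × 1.1660 = 1.9181.
Difference in means = 27.7 − 29.1 = -1.4000.
-1.4000 ± 1.9181 → (-3.32, 0.52).

(-3.32, 0.52)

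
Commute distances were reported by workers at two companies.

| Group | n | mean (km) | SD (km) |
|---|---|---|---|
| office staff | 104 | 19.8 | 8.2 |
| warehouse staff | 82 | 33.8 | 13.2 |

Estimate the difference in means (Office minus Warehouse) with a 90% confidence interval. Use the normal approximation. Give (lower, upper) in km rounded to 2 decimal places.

Standard errors of each mean: 8.2/√104 = 0.8041 and 13.2/√82 = 1.4577.
SE(x̄₁ − x̄₂) = √(0.8041² + 1.4577²) = 1.6648 for independent samples with unequal variances.
With z* = 1.645, the margin is 1.645 × 1.6648 = 2.7386.
x̄₁ − x̄₂ = 19.8 − 33.8 = -14.0000; the interval is -14.0000 ± 2.7386 = (-16.74, -11.26).

(-16.74, -11.26)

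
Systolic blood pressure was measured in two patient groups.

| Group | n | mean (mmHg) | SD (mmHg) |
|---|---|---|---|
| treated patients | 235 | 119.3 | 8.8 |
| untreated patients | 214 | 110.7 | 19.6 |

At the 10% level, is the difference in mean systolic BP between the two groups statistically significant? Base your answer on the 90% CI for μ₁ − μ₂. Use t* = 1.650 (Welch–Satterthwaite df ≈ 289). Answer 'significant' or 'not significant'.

significant

Per-group SEs: s₁/√n₁ = 8.8/√235 = 0.5740, s₂/√n₂ = 19.6/√214 = 1.3398.
Unpooled SE of the difference: √(0.329476 + 1.79506404) = 1.4576.
Margin of error = t* · SE = 1.650 × 1.4576 = 2.4050.
x̄₁ − x̄₂ = 119.3 − 110.7 = 8.6000.
CI: 8.6000 ± 2.4050 = (6.1950, 11.0050).
The interval (6.1950, 11.0050) does not contain 0, so the difference is significant.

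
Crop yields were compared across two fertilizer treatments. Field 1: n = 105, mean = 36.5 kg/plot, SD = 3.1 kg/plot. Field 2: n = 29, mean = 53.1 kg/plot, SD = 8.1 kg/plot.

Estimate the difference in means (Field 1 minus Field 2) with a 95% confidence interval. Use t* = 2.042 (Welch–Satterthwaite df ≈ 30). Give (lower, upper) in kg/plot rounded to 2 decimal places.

Standard errors of each mean: 3.1/√105 = 0.3025 and 8.1/√29 = 1.5041.
SE(x̄₁ − x̄₂) = √(0.3025² + 1.5041²) = 1.5342 for independent samples with unequal variances.
With t* = 2.042, the margin is 2.042 × 1.5342 = 3.1328.
x̄₁ − x̄₂ = 36.5 − 53.1 = -16.6000; the interval is -16.6000 ± 3.1328 = (-19.73, -13.47).

(-19.73, -13.47)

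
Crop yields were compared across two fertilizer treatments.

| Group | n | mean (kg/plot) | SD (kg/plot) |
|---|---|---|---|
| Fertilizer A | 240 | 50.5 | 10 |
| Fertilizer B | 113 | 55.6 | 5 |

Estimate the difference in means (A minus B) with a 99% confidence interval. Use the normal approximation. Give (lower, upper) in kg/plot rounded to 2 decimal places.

(-7.16, -3.04)

Standard errors of each mean: 10/√240 = 0.6455 and 5/√113 = 0.4704.
SE(x̄₁ − x̄₂) = √(0.6455² + 0.4704²) = 0.7987 for independent samples with unequal variances.
With z* = 2.576, the margin is 2.576 × 0.7987 = 2.0575.
x̄₁ − x̄₂ = 50.5 − 55.6 = -5.1000; the interval is -5.1000 ± 2.0575 = (-7.16, -3.04).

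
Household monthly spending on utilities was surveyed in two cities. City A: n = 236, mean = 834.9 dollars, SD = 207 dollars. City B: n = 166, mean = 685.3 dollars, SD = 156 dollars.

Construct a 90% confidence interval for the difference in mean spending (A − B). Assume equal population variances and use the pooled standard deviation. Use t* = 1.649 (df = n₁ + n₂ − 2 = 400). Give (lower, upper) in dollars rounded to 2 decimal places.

Pooled variance s_p² = [235·207² + 165·156²] / (236+166−2) = 35212.3875, so s_p = 187.6496.
SE_diff = s_p·√(1/n₁ + 1/n₂) = 187.6496·√(1/236 + 1/166) = 19.0086.
t* = 1.649; margin = 1.649 × 19.0086 = 31.3452.
Difference = 834.9 − 685.3 = 149.6000.
149.6000 ± 31.3452 → (118.25, 180.95).

(118.25, 180.95)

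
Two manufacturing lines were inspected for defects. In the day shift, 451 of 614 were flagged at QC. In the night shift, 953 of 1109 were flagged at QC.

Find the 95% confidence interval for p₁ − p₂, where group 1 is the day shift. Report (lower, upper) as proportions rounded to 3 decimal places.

(-0.165, -0.084)

Sample proportions: 451/614 = 0.7345, 953/1109 = 0.8593.
Each SE is √(p̂(1−p̂)/n): √(0.7345·0.2655/614) = 0.01782 and √(0.8593·0.1407/1109) = 0.01044.
SE(p̂₁ − p̂₂) = √(SE₁² + SE₂²) = √(0.0003175524 + 0.0001089936) = 0.02065, since the two samples are independent.
At 95% confidence z* = 1.960; margin = 1.960 × 0.02065 = 0.04047.
The difference is 0.7345 − 0.8593 = -0.1248, so the interval is -0.1248 ± 0.04047 = (-0.165, -0.084).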